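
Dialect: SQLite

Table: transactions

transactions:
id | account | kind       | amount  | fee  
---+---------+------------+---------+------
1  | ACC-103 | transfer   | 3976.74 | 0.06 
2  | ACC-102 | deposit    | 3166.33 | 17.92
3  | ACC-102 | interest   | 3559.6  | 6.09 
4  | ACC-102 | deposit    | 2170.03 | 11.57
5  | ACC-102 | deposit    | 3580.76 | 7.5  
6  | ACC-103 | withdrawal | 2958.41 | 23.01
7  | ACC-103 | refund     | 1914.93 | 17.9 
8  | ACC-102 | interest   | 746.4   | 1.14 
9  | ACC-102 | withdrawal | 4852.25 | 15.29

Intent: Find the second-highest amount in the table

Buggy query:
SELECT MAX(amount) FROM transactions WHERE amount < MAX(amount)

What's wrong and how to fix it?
Bug: The inner MAX is an aggregate inside WHERE, which is not allowed

Fix: Compute the overall MAX in a subquery, then take MAX of rows below it

Corrected query:
SELECT MAX(amount) FROM transactions WHERE amount < (SELECT MAX(amount) FROM transactions)

Result:
MAX(amount)
-----------
3976.74    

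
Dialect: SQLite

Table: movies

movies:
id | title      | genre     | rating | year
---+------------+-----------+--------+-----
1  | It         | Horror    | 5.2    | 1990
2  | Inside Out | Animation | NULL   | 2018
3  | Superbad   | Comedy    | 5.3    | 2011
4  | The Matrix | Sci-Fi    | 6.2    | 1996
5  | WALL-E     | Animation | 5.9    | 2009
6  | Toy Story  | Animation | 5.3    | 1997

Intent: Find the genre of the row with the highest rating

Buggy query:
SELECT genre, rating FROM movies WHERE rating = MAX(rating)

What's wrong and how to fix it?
Bug: MAX(rating) is an aggregate and cannot be used directly in WHERE

Fix: Use a subquery: WHERE rating = (SELECT MAX(rating) FROM movies)

Corrected query:
SELECT genre, rating FROM movies WHERE rating = (SELECT MAX(rating) FROM movies)

Result:
genre  | rating
-------+-------
Sci-Fi | 6.2   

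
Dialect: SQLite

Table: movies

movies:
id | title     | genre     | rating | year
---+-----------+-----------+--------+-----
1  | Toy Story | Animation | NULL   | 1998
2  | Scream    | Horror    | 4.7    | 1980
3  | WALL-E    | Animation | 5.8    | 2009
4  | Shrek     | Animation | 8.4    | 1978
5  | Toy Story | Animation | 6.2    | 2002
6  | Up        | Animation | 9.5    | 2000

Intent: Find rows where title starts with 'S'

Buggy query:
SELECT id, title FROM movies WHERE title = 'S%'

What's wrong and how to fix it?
Bug: '=' compares the literal string including the % character; pattern matching needs LIKE

Fix: Use LIKE for wildcard pattern matching

Corrected query:
SELECT id, title FROM movies WHERE title LIKE 'S%'

Result:
id | title 
---+-------
2  | Scream
4  | Shrek 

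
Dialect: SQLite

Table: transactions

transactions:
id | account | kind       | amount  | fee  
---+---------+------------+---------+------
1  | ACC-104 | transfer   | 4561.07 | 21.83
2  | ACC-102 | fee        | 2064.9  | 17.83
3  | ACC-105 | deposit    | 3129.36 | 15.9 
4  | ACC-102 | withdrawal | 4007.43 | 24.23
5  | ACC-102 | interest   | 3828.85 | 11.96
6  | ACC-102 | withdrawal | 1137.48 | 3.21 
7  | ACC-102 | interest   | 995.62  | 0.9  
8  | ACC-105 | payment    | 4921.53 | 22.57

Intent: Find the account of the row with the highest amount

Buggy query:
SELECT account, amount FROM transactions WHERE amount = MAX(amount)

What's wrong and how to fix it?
Bug: WHERE is evaluated per row; an aggregate over the whole table isn't defined there

Fix: Wrap MAX in a scalar subquery so WHERE compares against a single value

Corrected query:
SELECT account, amount FROM transactions WHERE amount = (SELECT MAX(amount) FROM transactions)

Result:
account | amount 
--------+--------
ACC-105 | 4921.53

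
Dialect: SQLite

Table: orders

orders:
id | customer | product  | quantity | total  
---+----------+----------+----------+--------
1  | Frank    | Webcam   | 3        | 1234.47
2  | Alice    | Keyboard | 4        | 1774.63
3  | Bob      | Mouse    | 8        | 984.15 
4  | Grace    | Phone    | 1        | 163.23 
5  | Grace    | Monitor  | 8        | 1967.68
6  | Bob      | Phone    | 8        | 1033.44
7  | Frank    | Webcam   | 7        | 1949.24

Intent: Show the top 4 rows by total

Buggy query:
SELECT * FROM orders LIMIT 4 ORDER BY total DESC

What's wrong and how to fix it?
Bug: ORDER BY cannot follow LIMIT; LIMIT is the final clause

Fix: Swap the clauses: ORDER BY first, then LIMIT

Corrected query:
SELECT * FROM orders ORDER BY total DESC LIMIT 4

Result:
id | customer | product  | quantity | total  
---+----------+----------+----------+--------
5  | Grace    | Monitor  | 8        | 1967.68
7  | Frank    | Webcam   | 7        | 1949.24
2  | Alice    | Keyboard | 4        | 1774.63
1  | Frank    | Webcam   | 3        | 1234.47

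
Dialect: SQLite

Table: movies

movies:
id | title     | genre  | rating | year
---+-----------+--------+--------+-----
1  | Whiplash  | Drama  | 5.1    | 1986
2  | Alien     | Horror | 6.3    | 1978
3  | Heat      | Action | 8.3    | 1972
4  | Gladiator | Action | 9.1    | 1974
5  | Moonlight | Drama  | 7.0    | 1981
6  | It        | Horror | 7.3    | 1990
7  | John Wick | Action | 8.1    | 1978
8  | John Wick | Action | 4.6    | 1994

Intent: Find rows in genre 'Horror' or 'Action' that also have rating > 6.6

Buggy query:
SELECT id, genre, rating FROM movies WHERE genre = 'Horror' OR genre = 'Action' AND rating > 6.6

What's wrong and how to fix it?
Bug: Without parentheses, AND is evaluated before OR, so the rating filter only applies to the 'Action' branch

Fix: Add parentheses around the OR so the AND applies to both alternatives

Corrected query:
SELECT id, genre, rating FROM movies WHERE (genre = 'Horror' OR genre = 'Action') AND rating > 6.6

Result:
id | genre  | rating
---+--------+-------
3  | Action | 8.3   
4  | Action | 9.1   
6  | Horror | 7.3   
7  | Action | 8.1   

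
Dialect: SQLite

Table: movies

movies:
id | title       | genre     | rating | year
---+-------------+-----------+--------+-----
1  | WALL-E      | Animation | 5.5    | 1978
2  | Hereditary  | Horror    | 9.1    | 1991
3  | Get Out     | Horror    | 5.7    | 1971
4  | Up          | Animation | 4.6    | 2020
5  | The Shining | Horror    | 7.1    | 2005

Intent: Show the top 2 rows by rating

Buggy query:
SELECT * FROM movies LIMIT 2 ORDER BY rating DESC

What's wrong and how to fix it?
Bug: ORDER BY cannot follow LIMIT; LIMIT is the final clause

Fix: Swap the clauses: ORDER BY first, then LIMIT

Corrected query:
SELECT * FROM movies ORDER BY rating DESC LIMIT 2

Result:
id | title       | genre  | rating | year
---+-------------+--------+--------+-----
2  | Hereditary  | Horror | 9.1    | 1991
5  | The Shining | Horror | 7.1    | 2005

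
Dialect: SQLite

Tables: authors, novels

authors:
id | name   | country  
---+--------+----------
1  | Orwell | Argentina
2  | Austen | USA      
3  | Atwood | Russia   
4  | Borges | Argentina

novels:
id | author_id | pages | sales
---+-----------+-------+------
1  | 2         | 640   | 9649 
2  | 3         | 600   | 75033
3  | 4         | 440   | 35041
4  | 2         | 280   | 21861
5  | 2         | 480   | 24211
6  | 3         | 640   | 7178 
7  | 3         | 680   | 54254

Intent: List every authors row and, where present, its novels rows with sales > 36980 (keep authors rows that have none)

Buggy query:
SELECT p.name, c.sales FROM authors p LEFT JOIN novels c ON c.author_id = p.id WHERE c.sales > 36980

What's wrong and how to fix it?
Bug: A WHERE condition on the right-hand table after LEFT JOIN drops unmatched parents

Fix: Move the right-table condition into the ON clause so unmatched parents are kept

Corrected query:
SELECT p.name, c.sales FROM authors p LEFT JOIN novels c ON c.author_id = p.id AND c.sales > 36980

Result:
name   | sales
-------+------
Orwell | NULL 
Austen | NULL 
Atwood | 54254
Atwood | 75033
Borges | NULL 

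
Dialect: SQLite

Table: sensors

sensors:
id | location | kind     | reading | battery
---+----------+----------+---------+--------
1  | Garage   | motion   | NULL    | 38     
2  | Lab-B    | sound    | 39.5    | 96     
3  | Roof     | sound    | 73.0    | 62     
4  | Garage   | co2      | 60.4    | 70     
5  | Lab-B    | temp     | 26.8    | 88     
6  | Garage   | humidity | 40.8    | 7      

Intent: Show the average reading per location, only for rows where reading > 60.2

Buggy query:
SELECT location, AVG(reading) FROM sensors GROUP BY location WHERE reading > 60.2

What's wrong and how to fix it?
Bug: Row-level WHERE must come before GROUP BY in the clause order

Fix: Place WHERE between FROM and GROUP BY

Corrected query:
SELECT location, AVG(reading) FROM sensors WHERE reading > 60.2 GROUP BY location

Result:
location | AVG(reading)
---------+-------------
Garage   | 60.4        
Roof     | 73          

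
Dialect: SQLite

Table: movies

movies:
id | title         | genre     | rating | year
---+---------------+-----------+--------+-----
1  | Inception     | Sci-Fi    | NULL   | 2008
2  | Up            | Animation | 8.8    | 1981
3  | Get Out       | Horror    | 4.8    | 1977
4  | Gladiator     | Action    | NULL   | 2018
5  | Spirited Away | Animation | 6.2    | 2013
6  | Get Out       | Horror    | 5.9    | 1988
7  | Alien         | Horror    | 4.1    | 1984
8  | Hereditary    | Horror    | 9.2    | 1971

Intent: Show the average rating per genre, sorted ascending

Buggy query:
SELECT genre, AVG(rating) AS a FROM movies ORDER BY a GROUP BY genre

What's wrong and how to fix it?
Bug: GROUP BY must precede ORDER BY

Fix: Reorder: SELECT … FROM … GROUP BY … ORDER BY …

Corrected query:
SELECT genre, AVG(rating) AS a FROM movies GROUP BY genre ORDER BY a

Result:
genre     | a   
----------+-----
Action    | NULL
Sci-Fi    | NULL
Horror    | 6   
Animation | 7.5 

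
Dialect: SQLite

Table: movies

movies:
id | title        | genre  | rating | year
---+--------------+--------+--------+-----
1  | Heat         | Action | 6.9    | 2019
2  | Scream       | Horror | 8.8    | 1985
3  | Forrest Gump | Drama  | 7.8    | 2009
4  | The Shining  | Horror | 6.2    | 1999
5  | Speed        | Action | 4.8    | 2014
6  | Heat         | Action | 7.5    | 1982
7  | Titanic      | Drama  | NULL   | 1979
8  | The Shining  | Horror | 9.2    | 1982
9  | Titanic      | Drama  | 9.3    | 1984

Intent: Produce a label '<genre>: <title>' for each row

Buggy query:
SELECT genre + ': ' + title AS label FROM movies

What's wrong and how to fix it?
Bug: '+' is numeric addition; on text columns SQLite converts them to 0 instead of concatenating

Fix: Use the || operator for string concatenation

Corrected query:
SELECT genre || ': ' || title AS label FROM movies

Result:
label              
-------------------
Action: Heat       
Horror: Scream     
Drama: Forrest Gump
Horror: The Shining
Action: Speed      
Action: Heat       
Drama: Titanic     
Horror: The Shining
Drama: Titanic     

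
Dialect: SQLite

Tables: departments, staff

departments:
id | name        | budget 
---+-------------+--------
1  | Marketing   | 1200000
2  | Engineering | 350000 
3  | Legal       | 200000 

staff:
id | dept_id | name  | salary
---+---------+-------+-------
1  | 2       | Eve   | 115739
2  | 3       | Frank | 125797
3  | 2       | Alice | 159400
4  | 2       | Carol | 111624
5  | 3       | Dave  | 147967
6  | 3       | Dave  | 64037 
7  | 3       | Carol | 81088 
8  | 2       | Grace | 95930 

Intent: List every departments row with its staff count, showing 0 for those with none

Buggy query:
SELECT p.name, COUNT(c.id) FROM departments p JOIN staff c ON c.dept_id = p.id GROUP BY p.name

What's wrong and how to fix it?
Bug: An inner join excludes parents with zero children

Fix: Use LEFT JOIN so parents without children still appear (COUNT(c.id) gives 0)

Corrected query:
SELECT p.name, COUNT(c.id) FROM departments p LEFT JOIN staff c ON c.dept_id = p.id GROUP BY p.name

Result:
name        | COUNT(c.id)
------------+------------
Engineering | 4          
Legal       | 4          
Marketing   | 0          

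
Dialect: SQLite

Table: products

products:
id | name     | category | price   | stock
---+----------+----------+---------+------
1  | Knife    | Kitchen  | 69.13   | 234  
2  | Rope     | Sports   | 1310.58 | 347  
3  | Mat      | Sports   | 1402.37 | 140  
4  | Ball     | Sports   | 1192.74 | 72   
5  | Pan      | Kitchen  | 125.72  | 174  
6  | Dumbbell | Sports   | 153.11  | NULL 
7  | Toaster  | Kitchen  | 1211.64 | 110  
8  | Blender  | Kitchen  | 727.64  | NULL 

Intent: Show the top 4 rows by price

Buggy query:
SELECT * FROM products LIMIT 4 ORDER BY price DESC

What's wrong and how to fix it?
Bug: LIMIT must come after ORDER BY

Fix: Sort with ORDER BY, then apply LIMIT

Corrected query:
SELECT * FROM products ORDER BY price DESC LIMIT 4

Result:
id | name    | category | price   | stock
---+---------+----------+---------+------
3  | Mat     | Sports   | 1402.37 | 140  
2  | Rope    | Sports   | 1310.58 | 347  
7  | Toaster | Kitchen  | 1211.64 | 110  
4  | Ball    | Sports   | 1192.74 | 72   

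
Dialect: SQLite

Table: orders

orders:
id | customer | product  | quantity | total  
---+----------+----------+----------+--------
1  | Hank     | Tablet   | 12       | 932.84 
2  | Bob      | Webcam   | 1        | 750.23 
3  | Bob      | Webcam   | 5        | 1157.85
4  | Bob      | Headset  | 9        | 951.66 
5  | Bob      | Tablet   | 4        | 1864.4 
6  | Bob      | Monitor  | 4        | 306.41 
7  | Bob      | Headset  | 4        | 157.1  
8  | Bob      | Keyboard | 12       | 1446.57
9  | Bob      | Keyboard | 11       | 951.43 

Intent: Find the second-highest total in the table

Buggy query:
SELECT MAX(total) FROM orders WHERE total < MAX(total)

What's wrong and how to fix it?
Bug: MAX(total) on the right of the comparison is an aggregate-in-WHERE error

Fix: Put the inner MAX in a scalar subquery

Corrected query:
SELECT MAX(total) FROM orders WHERE total < (SELECT MAX(total) FROM orders)

Result:
MAX(total)
----------
1446.57   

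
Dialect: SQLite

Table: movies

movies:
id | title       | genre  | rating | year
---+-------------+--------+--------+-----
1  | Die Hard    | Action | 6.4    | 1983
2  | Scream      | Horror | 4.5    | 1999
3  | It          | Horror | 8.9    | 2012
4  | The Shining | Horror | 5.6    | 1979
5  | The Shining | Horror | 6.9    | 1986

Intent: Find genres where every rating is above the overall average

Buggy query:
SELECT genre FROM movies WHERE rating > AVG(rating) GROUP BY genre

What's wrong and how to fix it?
Bug: WHERE evaluates per row before aggregation, so AVG() is unavailable

Fix: Compute the overall average in a scalar subquery and compare each group's MIN against it in HAVING

Corrected query:
SELECT genre FROM movies GROUP BY genre HAVING MIN(rating) > (SELECT AVG(rating) FROM movies)

Result:
(no rows)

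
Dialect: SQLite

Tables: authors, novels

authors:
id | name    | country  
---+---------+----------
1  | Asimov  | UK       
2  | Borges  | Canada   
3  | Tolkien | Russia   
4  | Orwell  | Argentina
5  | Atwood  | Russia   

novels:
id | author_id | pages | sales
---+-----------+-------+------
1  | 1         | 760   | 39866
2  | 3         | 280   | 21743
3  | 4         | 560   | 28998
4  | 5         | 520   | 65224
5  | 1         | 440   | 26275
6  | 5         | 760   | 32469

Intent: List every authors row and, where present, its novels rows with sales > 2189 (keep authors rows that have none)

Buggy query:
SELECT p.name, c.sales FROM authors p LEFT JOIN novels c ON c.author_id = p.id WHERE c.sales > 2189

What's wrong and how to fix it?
Bug: A WHERE condition on the right-hand table after LEFT JOIN drops unmatched parents

Fix: Put 'c.sales > 2189' in the JOIN's ON clause instead of WHERE

Corrected query:
SELECT p.name, c.sales FROM authors p LEFT JOIN novels c ON c.author_id = p.id AND c.sales > 2189

Result:
name    | sales
--------+------
Asimov  | 26275
Asimov  | 39866
Borges  | NULL 
Tolkien | 21743
Orwell  | 28998
Atwood  | 32469
Atwood  | 65224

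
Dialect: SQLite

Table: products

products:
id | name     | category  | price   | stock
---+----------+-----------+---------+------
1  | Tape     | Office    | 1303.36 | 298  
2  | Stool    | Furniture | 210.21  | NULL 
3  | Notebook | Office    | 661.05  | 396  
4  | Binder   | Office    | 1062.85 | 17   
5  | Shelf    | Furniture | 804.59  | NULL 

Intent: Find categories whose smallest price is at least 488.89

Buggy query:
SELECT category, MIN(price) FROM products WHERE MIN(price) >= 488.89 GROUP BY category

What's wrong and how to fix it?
Bug: Aggregates like MIN are computed per group after WHERE runs

Fix: Use HAVING for the per-group MIN condition

Corrected query:
SELECT category, MIN(price) FROM products GROUP BY category HAVING MIN(price) >= 488.89

Result:
category | MIN(price)
---------+-----------
Office   | 661.05    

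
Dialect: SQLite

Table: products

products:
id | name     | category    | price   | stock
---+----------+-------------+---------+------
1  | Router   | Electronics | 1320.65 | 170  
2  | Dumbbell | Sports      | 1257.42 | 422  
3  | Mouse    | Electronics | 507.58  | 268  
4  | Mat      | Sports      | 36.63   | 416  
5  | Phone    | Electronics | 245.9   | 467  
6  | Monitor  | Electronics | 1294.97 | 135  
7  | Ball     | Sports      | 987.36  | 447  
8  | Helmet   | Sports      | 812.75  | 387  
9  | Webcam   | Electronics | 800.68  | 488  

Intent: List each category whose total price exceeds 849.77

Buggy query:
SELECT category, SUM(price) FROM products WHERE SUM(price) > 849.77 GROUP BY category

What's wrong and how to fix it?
Bug: SUM(price) is an aggregate, but WHERE filters rows before aggregation

Fix: Use HAVING (which filters groups after aggregation) instead of WHERE

Corrected query:
SELECT category, SUM(price) FROM products GROUP BY category HAVING SUM(price) > 849.77

Result:
category    | SUM(price)
------------+-----------
Electronics | 4169.78   
Sports      | 3094.16   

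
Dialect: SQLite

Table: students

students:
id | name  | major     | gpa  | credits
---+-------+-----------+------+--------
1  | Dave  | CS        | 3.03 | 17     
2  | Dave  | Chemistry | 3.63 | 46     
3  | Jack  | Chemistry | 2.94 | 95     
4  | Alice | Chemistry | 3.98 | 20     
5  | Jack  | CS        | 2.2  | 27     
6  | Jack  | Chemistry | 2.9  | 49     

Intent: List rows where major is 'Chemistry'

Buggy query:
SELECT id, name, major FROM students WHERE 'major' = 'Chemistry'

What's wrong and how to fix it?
Bug: Single quotes denote string literals in SQL; the column name is being compared as a constant string

Fix: Remove the quotes around the column name (or use double quotes for an identifier)

Corrected query:
SELECT id, name, major FROM students WHERE major = 'Chemistry'

Result:
id | name  | major    
---+-------+----------
2  | Dave  | Chemistry
3  | Jack  | Chemistry
4  | Alice | Chemistry
6  | Jack  | Chemistry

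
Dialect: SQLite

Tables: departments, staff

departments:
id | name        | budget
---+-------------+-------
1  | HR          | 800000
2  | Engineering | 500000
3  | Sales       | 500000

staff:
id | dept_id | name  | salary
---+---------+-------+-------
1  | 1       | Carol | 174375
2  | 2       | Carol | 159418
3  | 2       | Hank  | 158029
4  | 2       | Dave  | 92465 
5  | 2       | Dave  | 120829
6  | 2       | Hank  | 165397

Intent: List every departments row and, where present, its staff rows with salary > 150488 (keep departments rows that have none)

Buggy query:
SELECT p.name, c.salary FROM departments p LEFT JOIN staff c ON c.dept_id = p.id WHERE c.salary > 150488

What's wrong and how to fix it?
Bug: Filtering c.salary in WHERE discards the NULL rows produced by LEFT JOIN, turning it into an inner join

Fix: Move the right-table condition into the ON clause so unmatched parents are kept

Corrected query:
SELECT p.name, c.salary FROM departments p LEFT JOIN staff c ON c.dept_id = p.id AND c.salary > 150488

Result:
name        | salary
------------+-------
HR          | 174375
Engineering | 158029
Engineering | 159418
Engineering | 165397
Sales       | NULL  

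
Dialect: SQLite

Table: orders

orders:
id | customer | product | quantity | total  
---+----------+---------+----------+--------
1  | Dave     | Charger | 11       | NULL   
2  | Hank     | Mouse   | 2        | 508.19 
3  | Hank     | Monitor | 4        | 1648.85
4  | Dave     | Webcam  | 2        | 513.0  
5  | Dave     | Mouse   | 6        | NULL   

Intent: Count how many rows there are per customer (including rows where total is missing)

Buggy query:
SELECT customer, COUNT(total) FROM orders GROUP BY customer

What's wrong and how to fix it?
Bug: COUNT(total) skips NULLs, so groups with missing total are undercounted

Fix: Replace COUNT(total) with COUNT(*)

Corrected query:
SELECT customer, COUNT(*) FROM orders GROUP BY customer

Result:
customer | COUNT(*)
---------+---------
Dave     | 3       
Hank     | 2       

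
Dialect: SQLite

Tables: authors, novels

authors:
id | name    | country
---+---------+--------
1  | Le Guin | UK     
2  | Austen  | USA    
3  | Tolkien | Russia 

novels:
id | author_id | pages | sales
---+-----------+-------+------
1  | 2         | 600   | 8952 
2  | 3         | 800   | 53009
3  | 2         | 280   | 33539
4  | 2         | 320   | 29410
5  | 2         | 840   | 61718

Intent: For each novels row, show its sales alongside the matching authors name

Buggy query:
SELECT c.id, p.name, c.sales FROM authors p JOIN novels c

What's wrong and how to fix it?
Bug: JOIN with no ON clause produces a cartesian product; every novels row pairs with every authors row

Fix: Add ON c.author_id = p.id to the JOIN

Corrected query:
SELECT c.id, p.name, c.sales FROM authors p JOIN novels c ON c.author_id = p.id

Result:
id | name    | sales
---+---------+------
1  | Austen  | 8952 
2  | Tolkien | 53009
3  | Austen  | 33539
4  | Austen  | 29410
5  | Austen  | 61718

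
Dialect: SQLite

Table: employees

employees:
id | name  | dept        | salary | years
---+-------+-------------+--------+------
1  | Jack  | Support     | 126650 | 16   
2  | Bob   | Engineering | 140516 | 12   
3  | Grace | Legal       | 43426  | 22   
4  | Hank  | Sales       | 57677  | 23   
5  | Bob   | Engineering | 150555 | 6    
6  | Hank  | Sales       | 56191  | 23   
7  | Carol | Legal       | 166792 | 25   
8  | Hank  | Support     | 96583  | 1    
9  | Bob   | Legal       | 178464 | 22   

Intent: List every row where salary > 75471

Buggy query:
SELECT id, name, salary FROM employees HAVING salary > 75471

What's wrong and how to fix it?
Bug: HAVING filters the output of aggregation, but this query has no GROUP BY and no aggregate functions, so SQLite rejects it (HAVING clause on a non-aggregate query); the condition here is per row

Fix: Replace HAVING with WHERE since the condition applies to individual rows

Corrected query:
SELECT id, name, salary FROM employees WHERE salary > 75471

Result:
id | name  | salary
---+-------+-------
1  | Jack  | 126650
2  | Bob   | 140516
5  | Bob   | 150555
7  | Carol | 166792
8  | Hank  | 96583 
9  | Bob   | 178464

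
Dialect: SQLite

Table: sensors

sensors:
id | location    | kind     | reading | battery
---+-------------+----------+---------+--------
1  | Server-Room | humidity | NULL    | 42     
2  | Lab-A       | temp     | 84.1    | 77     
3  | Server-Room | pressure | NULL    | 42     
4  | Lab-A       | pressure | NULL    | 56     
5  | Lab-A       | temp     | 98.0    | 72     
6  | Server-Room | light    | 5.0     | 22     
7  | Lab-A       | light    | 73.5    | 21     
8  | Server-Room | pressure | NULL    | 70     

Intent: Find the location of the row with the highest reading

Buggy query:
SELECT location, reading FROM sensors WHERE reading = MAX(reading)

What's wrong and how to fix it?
Bug: WHERE is evaluated per row; an aggregate over the whole table isn't defined there

Fix: Use a subquery: WHERE reading = (SELECT MAX(reading) FROM sensors)

Corrected query:
SELECT location, reading FROM sensors WHERE reading = (SELECT MAX(reading) FROM sensors)

Result:
location | reading
---------+--------
Lab-A    | 98     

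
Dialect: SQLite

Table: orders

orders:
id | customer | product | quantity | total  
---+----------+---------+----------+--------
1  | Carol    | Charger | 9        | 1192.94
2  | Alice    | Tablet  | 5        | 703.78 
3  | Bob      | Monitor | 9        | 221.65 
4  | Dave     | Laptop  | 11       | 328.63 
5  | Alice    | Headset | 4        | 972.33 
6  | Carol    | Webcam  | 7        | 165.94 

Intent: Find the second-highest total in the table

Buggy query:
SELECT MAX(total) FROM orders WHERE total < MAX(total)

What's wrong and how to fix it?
Bug: The inner MAX is an aggregate inside WHERE, which is not allowed

Fix: Put the inner MAX in a scalar subquery

Corrected query:
SELECT MAX(total) FROM orders WHERE total < (SELECT MAX(total) FROM orders)

Result:
MAX(total)
----------
972.33    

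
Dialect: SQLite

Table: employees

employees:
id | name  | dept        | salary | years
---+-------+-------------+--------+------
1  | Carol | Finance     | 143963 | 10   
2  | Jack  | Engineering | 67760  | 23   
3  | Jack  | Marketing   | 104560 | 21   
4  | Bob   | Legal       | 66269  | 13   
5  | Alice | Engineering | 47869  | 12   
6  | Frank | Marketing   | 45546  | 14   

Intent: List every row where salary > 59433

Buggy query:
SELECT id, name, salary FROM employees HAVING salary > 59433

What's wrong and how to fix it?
Bug: This is a non-aggregate query (no GROUP BY, no aggregates), so in SQLite the HAVING clause is invalid here; a row-level condition belongs in WHERE

Fix: Use WHERE for row-level filtering

Corrected query:
SELECT id, name, salary FROM employees WHERE salary > 59433

Result:
id | name  | salary
---+-------+-------
1  | Carol | 143963
2  | Jack  | 67760 
3  | Jack  | 104560
4  | Bob   | 66269 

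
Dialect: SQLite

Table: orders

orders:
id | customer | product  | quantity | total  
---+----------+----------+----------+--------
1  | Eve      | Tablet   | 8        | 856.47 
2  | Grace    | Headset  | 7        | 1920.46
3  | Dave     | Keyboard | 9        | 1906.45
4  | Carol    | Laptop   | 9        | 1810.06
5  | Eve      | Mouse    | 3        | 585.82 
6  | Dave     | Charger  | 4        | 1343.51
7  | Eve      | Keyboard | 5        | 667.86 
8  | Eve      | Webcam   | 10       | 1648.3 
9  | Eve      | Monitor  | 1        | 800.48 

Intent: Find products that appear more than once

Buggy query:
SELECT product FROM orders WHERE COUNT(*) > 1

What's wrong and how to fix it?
Bug: WHERE can't reference COUNT(*); aggregates are computed after WHERE

Fix: Group first, then use HAVING for the count condition

Corrected query:
SELECT product FROM orders GROUP BY product HAVING COUNT(*) > 1

Result:
product 
--------
Keyboard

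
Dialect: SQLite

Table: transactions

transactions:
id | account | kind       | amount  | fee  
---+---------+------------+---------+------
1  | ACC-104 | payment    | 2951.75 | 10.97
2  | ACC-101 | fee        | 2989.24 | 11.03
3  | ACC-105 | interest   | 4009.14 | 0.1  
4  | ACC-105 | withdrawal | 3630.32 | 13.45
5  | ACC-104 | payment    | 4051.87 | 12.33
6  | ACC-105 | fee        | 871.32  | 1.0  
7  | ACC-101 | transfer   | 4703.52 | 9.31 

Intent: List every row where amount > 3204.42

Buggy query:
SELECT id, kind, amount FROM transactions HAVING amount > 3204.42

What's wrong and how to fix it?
Bug: HAVING filters the output of aggregation, but this query has no GROUP BY and no aggregate functions, so SQLite rejects it (HAVING clause on a non-aggregate query); the condition here is per row

Fix: Use WHERE for row-level filtering

Corrected query:
SELECT id, kind, amount FROM transactions WHERE amount > 3204.42

Result:
id | kind       | amount 
---+------------+--------
3  | interest   | 4009.14
4  | withdrawal | 3630.32
5  | payment    | 4051.87
7  | transfer   | 4703.52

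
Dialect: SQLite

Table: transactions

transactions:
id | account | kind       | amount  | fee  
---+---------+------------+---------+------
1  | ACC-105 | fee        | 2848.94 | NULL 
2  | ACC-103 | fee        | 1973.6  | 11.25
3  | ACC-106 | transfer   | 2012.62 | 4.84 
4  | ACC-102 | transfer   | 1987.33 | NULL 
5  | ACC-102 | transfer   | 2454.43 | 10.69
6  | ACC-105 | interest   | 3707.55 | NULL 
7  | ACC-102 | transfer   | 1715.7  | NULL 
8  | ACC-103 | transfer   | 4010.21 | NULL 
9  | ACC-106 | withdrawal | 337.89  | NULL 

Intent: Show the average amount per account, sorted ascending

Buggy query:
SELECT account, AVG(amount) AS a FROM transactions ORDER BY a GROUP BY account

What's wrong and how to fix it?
Bug: ORDER BY appears before GROUP BY; SQL clause order requires GROUP BY first

Fix: Move ORDER BY to the end, after GROUP BY

Corrected query:
SELECT account, AVG(amount) AS a FROM transactions GROUP BY account ORDER BY a

Result:
account | a          
--------+------------
ACC-106 | 1175.255   
ACC-102 | 2052.486667
ACC-103 | 2991.905   
ACC-105 | 3278.245   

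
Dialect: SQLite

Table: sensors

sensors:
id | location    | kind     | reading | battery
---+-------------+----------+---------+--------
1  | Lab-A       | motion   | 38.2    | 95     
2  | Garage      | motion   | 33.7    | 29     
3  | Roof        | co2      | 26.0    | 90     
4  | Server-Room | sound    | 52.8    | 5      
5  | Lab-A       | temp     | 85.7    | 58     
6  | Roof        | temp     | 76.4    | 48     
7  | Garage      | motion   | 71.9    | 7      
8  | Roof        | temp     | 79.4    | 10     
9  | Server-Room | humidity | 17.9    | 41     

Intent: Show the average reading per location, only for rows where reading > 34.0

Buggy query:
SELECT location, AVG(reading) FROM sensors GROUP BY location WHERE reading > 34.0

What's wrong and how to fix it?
Bug: Row-level WHERE must come before GROUP BY in the clause order

Fix: Move the WHERE clause before GROUP BY

Corrected query:
SELECT location, AVG(reading) FROM sensors WHERE reading > 34.0 GROUP BY location

Result:
location    | AVG(reading)
------------+-------------
Garage      | 71.9        
Lab-A       | 61.95       
Roof        | 77.9        
Server-Room | 52.8        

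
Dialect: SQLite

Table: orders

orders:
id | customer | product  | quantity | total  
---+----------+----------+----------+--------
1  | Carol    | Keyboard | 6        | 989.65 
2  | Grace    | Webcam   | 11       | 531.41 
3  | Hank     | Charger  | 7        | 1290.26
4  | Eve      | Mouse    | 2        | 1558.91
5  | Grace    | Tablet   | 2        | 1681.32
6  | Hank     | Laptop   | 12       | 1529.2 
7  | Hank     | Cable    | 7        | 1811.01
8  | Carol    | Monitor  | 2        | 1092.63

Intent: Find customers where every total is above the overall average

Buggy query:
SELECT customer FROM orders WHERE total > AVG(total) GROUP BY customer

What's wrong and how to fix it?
Bug: AVG() is an aggregate; it can't sit directly in WHERE

Fix: Compute the overall average in a scalar subquery and compare each group's MIN against it in HAVING

Corrected query:
SELECT customer FROM orders GROUP BY customer HAVING MIN(total) > (SELECT AVG(total) FROM orders)

Result:
customer
--------
Eve     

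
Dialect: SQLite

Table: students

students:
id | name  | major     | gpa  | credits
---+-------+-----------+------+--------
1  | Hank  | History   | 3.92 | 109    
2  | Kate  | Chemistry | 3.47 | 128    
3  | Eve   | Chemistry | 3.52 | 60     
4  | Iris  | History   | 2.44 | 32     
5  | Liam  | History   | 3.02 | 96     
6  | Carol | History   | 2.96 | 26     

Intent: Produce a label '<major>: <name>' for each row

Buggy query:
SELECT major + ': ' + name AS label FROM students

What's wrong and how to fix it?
Bug: '+' is numeric addition; on text columns SQLite converts them to 0 instead of concatenating

Fix: Use the || operator for string concatenation

Corrected query:
SELECT major || ': ' || name AS label FROM students

Result:
label          
---------------
History: Hank  
Chemistry: Kate
Chemistry: Eve 
History: Iris  
History: Liam  
History: Carol 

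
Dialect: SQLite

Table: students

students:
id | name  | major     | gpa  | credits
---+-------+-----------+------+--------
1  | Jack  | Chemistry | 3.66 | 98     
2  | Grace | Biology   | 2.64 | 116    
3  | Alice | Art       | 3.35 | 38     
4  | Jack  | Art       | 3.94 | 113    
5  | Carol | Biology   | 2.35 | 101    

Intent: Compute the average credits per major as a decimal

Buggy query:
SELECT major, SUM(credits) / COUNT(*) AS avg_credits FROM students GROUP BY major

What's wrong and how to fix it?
Bug: SUM(credits) and COUNT(*) are both integers; the division truncates the fractional part

Fix: Cast one side to REAL so the division keeps the fractional part

Corrected query:
SELECT major, SUM(credits) * 1.0 / COUNT(*) AS avg_credits FROM students GROUP BY major

Result:
major     | avg_credits
----------+------------
Art       | 75.5       
Biology   | 108.5      
Chemistry | 98         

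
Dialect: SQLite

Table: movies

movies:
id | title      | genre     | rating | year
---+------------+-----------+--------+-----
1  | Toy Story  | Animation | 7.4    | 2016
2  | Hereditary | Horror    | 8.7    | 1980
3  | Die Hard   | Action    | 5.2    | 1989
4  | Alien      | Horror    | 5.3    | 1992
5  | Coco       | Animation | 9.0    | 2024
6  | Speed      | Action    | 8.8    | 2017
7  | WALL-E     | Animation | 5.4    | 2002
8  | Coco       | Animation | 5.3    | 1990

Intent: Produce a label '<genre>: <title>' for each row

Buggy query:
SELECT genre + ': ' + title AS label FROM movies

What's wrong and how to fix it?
Bug: SQLite uses || for string concatenation; + coerces text to numbers (yielding 0)

Fix: Replace + with || to concatenate text

Corrected query:
SELECT genre || ': ' || title AS label FROM movies

Result:
label               
--------------------
Animation: Toy Story
Horror: Hereditary  
Action: Die Hard    
Horror: Alien       
Animation: Coco     
Action: Speed       
Animation: WALL-E   
Animation: Coco     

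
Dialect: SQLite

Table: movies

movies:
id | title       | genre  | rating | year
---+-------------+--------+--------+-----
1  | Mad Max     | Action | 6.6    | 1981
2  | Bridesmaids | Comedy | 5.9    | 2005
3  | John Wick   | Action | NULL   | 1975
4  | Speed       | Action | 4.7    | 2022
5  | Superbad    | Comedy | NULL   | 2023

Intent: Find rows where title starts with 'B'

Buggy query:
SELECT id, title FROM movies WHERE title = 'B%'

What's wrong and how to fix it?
Bug: '=' compares the literal string including the % character; pattern matching needs LIKE

Fix: Use LIKE for wildcard pattern matching

Corrected query:
SELECT id, title FROM movies WHERE title LIKE 'B%'

Result:
id | title      
---+------------
2  | Bridesmaids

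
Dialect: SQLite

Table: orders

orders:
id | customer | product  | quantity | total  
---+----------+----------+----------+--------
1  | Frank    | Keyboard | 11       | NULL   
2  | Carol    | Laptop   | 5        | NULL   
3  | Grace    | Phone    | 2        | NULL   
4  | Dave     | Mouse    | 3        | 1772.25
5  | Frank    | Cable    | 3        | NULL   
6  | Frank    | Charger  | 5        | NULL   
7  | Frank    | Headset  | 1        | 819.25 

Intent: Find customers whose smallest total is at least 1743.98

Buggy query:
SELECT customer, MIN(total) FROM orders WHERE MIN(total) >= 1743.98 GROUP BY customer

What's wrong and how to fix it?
Bug: Aggregates like MIN are computed per group after WHERE runs

Fix: Use HAVING for the per-group MIN condition

Corrected query:
SELECT customer, MIN(total) FROM orders GROUP BY customer HAVING MIN(total) >= 1743.98

Result:
customer | MIN(total)
---------+-----------
Dave     | 1772.25   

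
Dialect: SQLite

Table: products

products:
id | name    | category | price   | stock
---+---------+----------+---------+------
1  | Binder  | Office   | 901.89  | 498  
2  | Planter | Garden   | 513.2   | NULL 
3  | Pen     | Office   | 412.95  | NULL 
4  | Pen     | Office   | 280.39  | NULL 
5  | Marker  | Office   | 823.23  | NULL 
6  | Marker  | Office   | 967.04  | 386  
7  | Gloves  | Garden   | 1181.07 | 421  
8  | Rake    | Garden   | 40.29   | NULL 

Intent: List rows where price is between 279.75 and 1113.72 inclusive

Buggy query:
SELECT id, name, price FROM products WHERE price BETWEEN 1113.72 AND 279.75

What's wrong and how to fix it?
Bug: BETWEEN expects the lower bound first; with 1113.72 AND 279.75 the range is empty

Fix: Write BETWEEN 279.75 AND 1113.72

Corrected query:
SELECT id, name, price FROM products WHERE price BETWEEN 279.75 AND 1113.72

Result:
id | name    | price 
---+---------+-------
1  | Binder  | 901.89
2  | Planter | 513.2 
3  | Pen     | 412.95
4  | Pen     | 280.39
5  | Marker  | 823.23
6  | Marker  | 967.04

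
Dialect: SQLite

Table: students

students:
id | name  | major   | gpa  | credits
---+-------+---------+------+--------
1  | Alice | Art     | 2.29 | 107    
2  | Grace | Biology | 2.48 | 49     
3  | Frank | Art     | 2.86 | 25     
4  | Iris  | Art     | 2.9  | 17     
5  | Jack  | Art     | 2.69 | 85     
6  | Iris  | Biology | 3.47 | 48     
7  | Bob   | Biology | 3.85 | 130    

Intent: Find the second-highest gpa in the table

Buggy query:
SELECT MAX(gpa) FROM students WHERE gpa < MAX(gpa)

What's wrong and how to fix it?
Bug: The inner MAX is an aggregate inside WHERE, which is not allowed

Fix: Compute the overall MAX in a subquery, then take MAX of rows below it

Corrected query:
SELECT MAX(gpa) FROM students WHERE gpa < (SELECT MAX(gpa) FROM students)

Result:
MAX(gpa)
--------
3.47    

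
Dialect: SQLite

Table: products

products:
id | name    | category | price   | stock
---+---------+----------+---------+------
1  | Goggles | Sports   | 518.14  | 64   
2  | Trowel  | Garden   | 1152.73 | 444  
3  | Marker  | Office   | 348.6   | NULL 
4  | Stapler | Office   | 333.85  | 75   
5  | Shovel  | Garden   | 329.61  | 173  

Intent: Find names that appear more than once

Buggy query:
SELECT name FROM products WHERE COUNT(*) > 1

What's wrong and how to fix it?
Bug: COUNT(*) is an aggregate and cannot be used in WHERE

Fix: GROUP BY name, then filter groups with HAVING COUNT(*) > 1

Corrected query:
SELECT name FROM products GROUP BY name HAVING COUNT(*) > 1

Result:
(no rows)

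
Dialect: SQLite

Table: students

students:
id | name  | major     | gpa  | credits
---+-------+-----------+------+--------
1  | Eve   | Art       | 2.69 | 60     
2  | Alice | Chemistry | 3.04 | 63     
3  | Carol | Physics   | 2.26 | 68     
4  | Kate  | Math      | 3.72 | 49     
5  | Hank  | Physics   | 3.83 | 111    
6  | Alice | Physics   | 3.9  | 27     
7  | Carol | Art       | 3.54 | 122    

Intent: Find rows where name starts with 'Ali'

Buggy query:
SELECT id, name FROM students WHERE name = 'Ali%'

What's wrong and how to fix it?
Bug: Wildcards only work with LIKE; '=' treats '%' as a literal character

Fix: Replace '=' with LIKE so 'Ali%' is treated as a pattern

Corrected query:
SELECT id, name FROM students WHERE name LIKE 'Ali%'

Result:
id | name 
---+------
2  | Alice
6  | Alice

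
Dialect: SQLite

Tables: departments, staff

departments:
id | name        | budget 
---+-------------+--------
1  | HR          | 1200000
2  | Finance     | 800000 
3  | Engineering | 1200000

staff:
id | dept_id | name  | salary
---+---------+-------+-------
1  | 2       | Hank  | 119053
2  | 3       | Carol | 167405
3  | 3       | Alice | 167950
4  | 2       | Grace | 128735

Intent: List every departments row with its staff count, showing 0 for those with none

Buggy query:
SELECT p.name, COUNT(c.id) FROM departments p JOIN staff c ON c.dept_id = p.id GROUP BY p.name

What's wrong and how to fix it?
Bug: INNER JOIN drops departments rows that have no matching staff rows

Fix: Use LEFT JOIN so parents without children still appear (COUNT(c.id) gives 0)

Corrected query:
SELECT p.name, COUNT(c.id) FROM departments p LEFT JOIN staff c ON c.dept_id = p.id GROUP BY p.name

Result:
name        | COUNT(c.id)
------------+------------
Engineering | 2          
Finance     | 2          
HR          | 0          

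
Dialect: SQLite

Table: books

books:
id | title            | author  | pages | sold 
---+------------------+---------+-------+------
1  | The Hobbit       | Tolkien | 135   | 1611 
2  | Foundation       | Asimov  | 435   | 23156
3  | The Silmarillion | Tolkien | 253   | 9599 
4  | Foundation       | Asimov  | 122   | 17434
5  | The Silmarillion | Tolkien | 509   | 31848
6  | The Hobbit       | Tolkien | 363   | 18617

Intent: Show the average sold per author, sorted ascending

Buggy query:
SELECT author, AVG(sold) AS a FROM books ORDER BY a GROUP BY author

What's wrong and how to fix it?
Bug: GROUP BY must precede ORDER BY

Fix: Reorder: SELECT … FROM … GROUP BY … ORDER BY …

Corrected query:
SELECT author, AVG(sold) AS a FROM books GROUP BY author ORDER BY a

Result:
author  | a       
--------+---------
Tolkien | 15418.75
Asimov  | 20295   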